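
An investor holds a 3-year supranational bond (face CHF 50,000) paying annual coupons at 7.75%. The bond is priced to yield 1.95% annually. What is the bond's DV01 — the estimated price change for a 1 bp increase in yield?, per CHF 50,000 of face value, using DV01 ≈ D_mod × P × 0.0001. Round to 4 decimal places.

CHF 16.0652

Periodic yield y = 0.0195.
  t   CF        PV=CF/(1+0.0195)^t    t·PV
  1     3,875.00     3,800.8828     3,800.8828
  2     3,875.00     3,728.1832     7,456.3664
  3    53,875.00    50,842.3473   152,527.0419
  Σ                 58,371.4133   163,784.2911
P = 58,371.4133; D_Mac = 2.80590 yrs; D_mod = 2.75223 yrs.
DV01 ≈ 2.75223 × 58,371.4133 × 0.0001 = 16.065159.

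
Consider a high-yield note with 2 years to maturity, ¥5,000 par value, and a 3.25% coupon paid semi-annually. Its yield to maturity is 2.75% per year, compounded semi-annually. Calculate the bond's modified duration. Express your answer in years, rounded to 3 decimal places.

Periodic yield y = 0.01375. First find Macaulay duration:
  t   CF        PV=CF/(1+0.01375)^t    t·PV
  1        81.25        80.1480        80.1480
  2        81.25        79.0609       158.1218
  3        81.25        77.9885       233.9656
  4     5,081.25     4,811.1300    19,244.5201
  Σ                  5,048.3274    19,716.7554
P = 5,048.3274; Macaulay duration = 19,716.7554 / 5,048.3274 = 3.90560 half-year periods = 1.95280 years.
Modified duration = D_Mac / (1 + y) = 1.95280 / 1.01375 = 1.92631 years.

1.926 years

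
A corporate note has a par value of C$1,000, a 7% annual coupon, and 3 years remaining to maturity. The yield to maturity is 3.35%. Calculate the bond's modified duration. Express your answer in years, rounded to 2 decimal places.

2.73 years

Periodic yield y = 0.0335. First find Macaulay duration:
  t   CF        PV=CF/(1+0.0335)^t    t·PV
  1        70.00        67.7310        67.7310
  2        70.00        65.5356       131.0711
  3     1,070.00       969.2869     2,907.8606
  Σ                  1,102.5535     3,106.6628
P = 1,102.5535; Macaulay duration = 3,106.6628 / 1,102.5535 = 2.81770 years.
Modified duration = D_Mac / (1 + y) = 2.81770 / 1.0335 = 2.72636 years.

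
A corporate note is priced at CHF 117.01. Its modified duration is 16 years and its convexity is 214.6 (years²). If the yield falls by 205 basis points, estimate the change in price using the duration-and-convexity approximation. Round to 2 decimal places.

Duration effect: -D_mod·Δy = -16 × (-0.0205) = +0.328000
Convexity effect: ½·C·(Δy)² = 0.5 × 214.6 × (-0.0205)² = +0.045092825
ΔP/P ≈ +0.328000 + 0.045092825 = +0.373092825
ΔP ≈ 117.01 × (+0.373092825) = +43.65559145325.

+CHF 43.66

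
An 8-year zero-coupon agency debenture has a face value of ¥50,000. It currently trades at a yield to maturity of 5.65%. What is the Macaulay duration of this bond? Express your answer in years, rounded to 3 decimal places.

A zero-coupon bond has a single cash flow at maturity, so its Macaulay duration equals its maturity: 8 years.

8.000 years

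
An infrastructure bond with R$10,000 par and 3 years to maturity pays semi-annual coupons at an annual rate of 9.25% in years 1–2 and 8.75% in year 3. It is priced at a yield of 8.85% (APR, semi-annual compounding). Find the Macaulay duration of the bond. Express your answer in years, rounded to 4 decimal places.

2.6890 years

Periodic yield y = 0.04425. Discount each cash flow and weight by its period:
  t   CF        PV=CF/(1+0.04425)^t    t·PV
  1       462.50       442.9016       442.9016
  2       462.50       424.1337       848.2674
  3       462.50       406.1611     1,218.4832
  4       462.50       388.9500     1,555.8001
  5       437.50       352.3349     1,761.6744
  6    10,437.50     8,049.5126    48,297.0756
  Σ                 10,063.9939    54,124.2023
Price P = Σ PV = 10,063.9939.
Macaulay duration = Σ(t·PV) / P = 54,124.2023 / 10,063.9939 = 5.37800 half-year periods.
In years: 5.37800 / 2 = 2.68900 years.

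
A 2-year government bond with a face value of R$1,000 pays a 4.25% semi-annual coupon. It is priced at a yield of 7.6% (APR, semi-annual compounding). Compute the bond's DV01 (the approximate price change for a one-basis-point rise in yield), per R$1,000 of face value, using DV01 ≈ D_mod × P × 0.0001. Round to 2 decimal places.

Periodic yield y = 0.038.
  t   CF        PV=CF/(1+0.038)^t    t·PV
  1        21.25        20.4721        20.4721
  2        21.25        19.7226        39.4452
  3        21.25        19.0006        57.0017
  4     1,021.25       879.7163     3,518.8653
  Σ                    938.9116     3,635.7843
P = 938.9116; D_Mac = 3.87234 half-year periods = 1.93617 yrs; D_mod = 1.86529 yrs.
DV01 ≈ 1.86529 × 938.9116 × 0.0001 = 0.175134.

R$0.18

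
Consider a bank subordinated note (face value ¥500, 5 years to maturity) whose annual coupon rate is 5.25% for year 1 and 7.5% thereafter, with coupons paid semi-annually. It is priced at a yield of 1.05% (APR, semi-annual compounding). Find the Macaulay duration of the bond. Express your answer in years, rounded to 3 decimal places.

4.432 years

Periodic yield y = 0.00525. Discount each cash flow and weight by its period:
  t   CF        PV=CF/(1+0.00525)^t    t·PV
  1       13.125        13.0565        13.0565
  2       13.125        12.9883        25.9765
  3       18.750        18.4578        55.3733
  4       18.750        18.3614        73.4455
  5       18.750        18.2655        91.3274
  6       18.750        18.1701       109.0205
  7       18.750        18.0752       126.5263
  8       18.750        17.9808       143.8463
  9       18.750        17.8869       160.9819
  10     518.750       492.2858     4,922.8578
  Σ                    645.5280     5,722.4118
Price P = Σ PV = 645.5280.
Macaulay duration = Σ(t·PV) / P = 5,722.4118 / 645.5280 = 8.86470 half-year periods.
In years: 8.86470 / 2 = 4.43235 years.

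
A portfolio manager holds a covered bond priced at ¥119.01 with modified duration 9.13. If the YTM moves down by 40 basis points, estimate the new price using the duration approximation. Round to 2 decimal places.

Duration approximation: ΔP/P ≈ -D_mod · Δy = -9.13 × (-0.004) = +0.036520.
New price ≈ 119.01 × (1 + 0.036520) = 123.3562452.

¥123.36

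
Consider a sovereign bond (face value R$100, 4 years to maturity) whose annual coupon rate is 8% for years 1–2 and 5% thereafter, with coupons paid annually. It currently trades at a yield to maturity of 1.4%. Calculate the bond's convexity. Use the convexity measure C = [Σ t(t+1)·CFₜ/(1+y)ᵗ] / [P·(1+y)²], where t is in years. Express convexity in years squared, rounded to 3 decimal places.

With y = 0.014:
  t   CF        PV=CF/(1+0.014)^t    t·PV        t(t+1)·PV
  1         8.00         7.8895         7.8895          15.7791
  2         8.00         7.7806        15.5612          46.6837
  3         5.00         4.7957        14.3872          57.5489
  4       105.00        99.3202       397.2807       1,986.4035
  Σ                    119.7861       435.1187       2,106.4153
P = 119.7861.
Convexity = Σ t(t+1)·PV / [P·(1+y)²] = 2,106.4153 / (119.7861 × 1.028196) = 17.10258.

17.103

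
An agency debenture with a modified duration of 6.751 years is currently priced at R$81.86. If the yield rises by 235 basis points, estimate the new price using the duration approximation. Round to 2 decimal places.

Duration approximation: ΔP/P ≈ -D_mod · Δy = -6.751 × (+0.0235) = -0.1586485.
New price ≈ 81.86 × (1 - 0.1586485) = 68.87303379.

R$68.87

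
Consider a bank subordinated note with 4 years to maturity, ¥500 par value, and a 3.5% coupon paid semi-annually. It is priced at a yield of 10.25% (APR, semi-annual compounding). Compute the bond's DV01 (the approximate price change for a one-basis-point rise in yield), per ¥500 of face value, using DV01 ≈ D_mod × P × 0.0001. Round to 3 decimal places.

Periodic yield y = 0.05125.
  t   CF        PV=CF/(1+0.05125)^t    t·PV
  1         8.75         8.3234         8.3234
  2         8.75         7.9176        15.8353
  3         8.75         7.5316        22.5949
  4         8.75         7.1645        28.6579
  5         8.75         6.8152        34.0760
  6         8.75         6.4829        38.8976
  7         8.75         6.1669        43.1682
  8       508.75       341.0801     2,728.6406
  Σ                    391.4823     2,920.1940
P = 391.4823; D_Mac = 7.45933 half-year periods = 3.72966 yrs; D_mod = 3.54784 yrs.
DV01 ≈ 3.54784 × 391.4823 × 0.0001 = 0.138892.

¥0.139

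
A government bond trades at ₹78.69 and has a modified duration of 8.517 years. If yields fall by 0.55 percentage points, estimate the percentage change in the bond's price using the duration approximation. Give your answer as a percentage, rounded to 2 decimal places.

+4.68%

Duration approximation: ΔP/P ≈ -D_mod · Δy = -8.517 × (-0.0055) = +0.0468435.
As a percentage: +4.68435%.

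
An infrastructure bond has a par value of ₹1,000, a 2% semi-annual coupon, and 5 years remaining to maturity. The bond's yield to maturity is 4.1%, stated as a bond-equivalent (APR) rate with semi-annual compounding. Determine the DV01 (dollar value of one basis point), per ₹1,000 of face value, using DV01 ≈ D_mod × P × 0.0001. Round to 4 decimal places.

Periodic yield y = 0.0205.
  t   CF        PV=CF/(1+0.0205)^t    t·PV
  1        10.00         9.7991         9.7991
  2        10.00         9.6023        19.2045
  3        10.00         9.4094        28.2281
  4        10.00         9.2204        36.8814
  5        10.00         9.0351        45.1757
  6        10.00         8.8536        53.1219
  7        10.00         8.6758        60.7305
  8        10.00         8.5015        68.0121
  9        10.00         8.3307        74.9765
  10    1,010.00       824.5012     8,245.0118
  Σ                    905.9291     8,641.1418
P = 905.9291; D_Mac = 9.53843 half-year periods = 4.76922 yrs; D_mod = 4.67341 yrs.
DV01 ≈ 4.67341 × 905.9291 × 0.0001 = 0.423378.

₹0.4234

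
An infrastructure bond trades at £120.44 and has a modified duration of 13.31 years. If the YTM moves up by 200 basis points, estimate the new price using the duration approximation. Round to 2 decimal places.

£88.38

Duration approximation: ΔP/P ≈ -D_mod · Δy = -13.31 × (+0.02) = -0.266200.
New price ≈ 120.44 × (1 - 0.266200) = 88.378872.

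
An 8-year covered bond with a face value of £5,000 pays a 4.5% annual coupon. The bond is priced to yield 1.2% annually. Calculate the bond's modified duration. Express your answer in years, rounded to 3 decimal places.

6.944 years

Periodic yield y = 0.012. First find Macaulay duration:
  t   CF        PV=CF/(1+0.012)^t    t·PV
  1       225.00       222.3320       222.3320
  2       225.00       219.6957       439.3913
  3       225.00       217.0906       651.2717
  4       225.00       214.5164       858.0655
  5       225.00       211.9727     1,059.8636
  6       225.00       209.4592     1,256.7552
  7       225.00       206.9755     1,448.8285
  8     5,225.00     4,749.4377    37,995.5016
  Σ                  6,251.4798    43,932.0094
P = 6,251.4798; Macaulay duration = 43,932.0094 / 6,251.4798 = 7.02746 years.
Modified duration = D_Mac / (1 + y) = 7.02746 / 1.012 = 6.94413 years.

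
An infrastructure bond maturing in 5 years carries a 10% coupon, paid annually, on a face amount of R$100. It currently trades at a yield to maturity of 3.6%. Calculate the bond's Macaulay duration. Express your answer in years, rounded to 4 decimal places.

Periodic yield y = 0.036. Discount each cash flow and weight by its year:
  t   CF        PV=CF/(1+0.036)^t    t·PV
  1        10.00         9.6525         9.6525
  2        10.00         9.3171        18.6342
  3        10.00         8.9933        26.9800
  4        10.00         8.6808        34.7233
  5       110.00        92.1709       460.8546
  Σ                    128.8147       550.8446
Price P = Σ PV = 128.8147.
Macaulay duration = Σ(t·PV) / P = 550.8446 / 128.8147 = 4.27626 years.

4.2763 years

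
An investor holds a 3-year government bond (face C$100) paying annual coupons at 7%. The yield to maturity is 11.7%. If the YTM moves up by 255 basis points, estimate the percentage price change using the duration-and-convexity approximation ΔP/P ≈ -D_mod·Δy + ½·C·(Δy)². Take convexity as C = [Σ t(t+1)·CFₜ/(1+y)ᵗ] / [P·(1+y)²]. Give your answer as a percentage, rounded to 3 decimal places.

With y = 0.117:
  t   CF        PV=CF/(1+0.117)^t    t·PV        t(t+1)·PV
  1         7.00         6.2668         6.2668          12.5336
  2         7.00         5.6104        11.2207          33.6622
  3       107.00        76.7758       230.3274         921.3094
  Σ                     88.6529       247.8149         967.5052
P = 88.6529; D_Mac = 2.79534 yrs; D_mod = 2.50254 yrs; C = 8.74689.
Duration effect: -2.50254 × (+0.0255) = -0.063815
Convexity effect: 0.5 × 8.74689 × (0.0255)² = +0.0028438
ΔP/P ≈ -0.063815 + 0.0028438 = -0.060971 = -6.0971%.

-6.097%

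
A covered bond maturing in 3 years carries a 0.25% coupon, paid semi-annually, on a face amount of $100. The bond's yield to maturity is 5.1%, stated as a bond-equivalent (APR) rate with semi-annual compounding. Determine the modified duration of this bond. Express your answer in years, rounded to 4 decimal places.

Periodic yield y = 0.0255. First find Macaulay duration:
  t   CF        PV=CF/(1+0.0255)^t    t·PV
  1        0.125         0.1219         0.1219
  2        0.125         0.1189         0.2377
  3        0.125         0.1159         0.3477
  4        0.125         0.1130         0.4521
  5        0.125         0.1102         0.5511
  6      100.125        86.0852       516.5113
  Σ                     86.6651       518.2217
P = 86.6651; Macaulay duration = 518.2217 / 86.6651 = 5.97959 half-year periods = 2.98979 years.
Modified duration = D_Mac / (1 + y) = 2.98979 / 1.0255 = 2.91545 years.

2.9155 years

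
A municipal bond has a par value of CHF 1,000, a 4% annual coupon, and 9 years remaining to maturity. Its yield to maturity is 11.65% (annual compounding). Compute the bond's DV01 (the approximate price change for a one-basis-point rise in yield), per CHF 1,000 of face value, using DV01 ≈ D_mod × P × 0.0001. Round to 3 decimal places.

CHF 0.382

Periodic yield y = 0.1165.
  t   CF        PV=CF/(1+0.1165)^t    t·PV
  1        40.00        35.8262        35.8262
  2        40.00        32.0880        64.1760
  3        40.00        28.7398        86.2194
  4        40.00        25.7410       102.9639
  5        40.00        23.0551       115.2753
  6        40.00        20.6494       123.8965
  7        40.00        18.4948       129.4634
  8        40.00        16.5650       132.5196
  9     1,040.00       385.7490     3,471.7409
  Σ                    586.9082     4,262.0812
P = 586.9082; D_Mac = 7.26192 yrs; D_mod = 6.50418 yrs.
DV01 ≈ 6.50418 × 586.9082 × 0.0001 = 0.381736.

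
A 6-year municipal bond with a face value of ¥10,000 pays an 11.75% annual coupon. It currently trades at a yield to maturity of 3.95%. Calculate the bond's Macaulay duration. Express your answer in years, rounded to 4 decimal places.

Periodic yield y = 0.0395. Discount each cash flow and weight by its year:
  t   CF        PV=CF/(1+0.0395)^t    t·PV
  1     1,175.00     1,130.3511     1,130.3511
  2     1,175.00     1,087.3989     2,174.7977
  3     1,175.00     1,046.0788     3,138.2363
  4     1,175.00     1,006.3288     4,025.3151
  5     1,175.00       968.0893     4,840.4463
  6    11,175.00     8,857.2840    53,143.7040
  Σ                 14,095.5308    68,452.8505
Price P = Σ PV = 14,095.5308.
Macaulay duration = Σ(t·PV) / P = 68,452.8505 / 14,095.5308 = 4.85635 years.

4.8564 years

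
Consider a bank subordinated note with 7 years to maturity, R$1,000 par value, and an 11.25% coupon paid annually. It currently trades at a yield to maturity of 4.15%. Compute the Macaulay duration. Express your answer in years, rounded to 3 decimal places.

Periodic yield y = 0.0415. Discount each cash flow and weight by its year:
  t   CF        PV=CF/(1+0.0415)^t    t·PV
  1       112.50       108.0173       108.0173
  2       112.50       103.7132       207.4264
  3       112.50        99.5806       298.7418
  4       112.50        95.6127       382.4507
  5       112.50        91.8028       459.0142
  6       112.50        88.1448       528.8690
  7     1,112.50       836.9222     5,858.4556
  Σ                  1,423.7936     7,842.9749
Price P = Σ PV = 1,423.7936.
Macaulay duration = Σ(t·PV) / P = 7,842.9749 / 1,423.7936 = 5.50851 years.

5.509 years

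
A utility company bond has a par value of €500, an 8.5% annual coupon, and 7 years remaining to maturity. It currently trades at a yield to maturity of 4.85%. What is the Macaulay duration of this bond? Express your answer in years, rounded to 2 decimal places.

Periodic yield y = 0.0485. Discount each cash flow and weight by its year:
  t   CF        PV=CF/(1+0.0485)^t    t·PV
  1        42.50        40.5341        40.5341
  2        42.50        38.6591        77.3183
  3        42.50        36.8709       110.6127
  4        42.50        35.1654       140.6615
  5        42.50        33.5387       167.6937
  6        42.50        31.9874       191.9241
  7       542.50       389.4222     2,725.9554
  Σ                    606.1778     3,454.6997
Price P = Σ PV = 606.1778.
Macaulay duration = Σ(t·PV) / P = 3,454.6997 / 606.1778 = 5.69915 years.

5.70 years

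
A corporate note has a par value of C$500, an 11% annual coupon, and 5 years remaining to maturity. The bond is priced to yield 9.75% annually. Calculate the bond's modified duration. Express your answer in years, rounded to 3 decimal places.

Periodic yield y = 0.0975. First find Macaulay duration:
  t   CF        PV=CF/(1+0.0975)^t    t·PV
  1        55.00        50.1139        50.1139
  2        55.00        45.6619        91.3237
  3        55.00        41.6053       124.8160
  4        55.00        37.9092       151.6368
  5       555.00       348.5542     1,742.7711
  Σ                    523.8445     2,160.6615
P = 523.8445; Macaulay duration = 2,160.6615 / 523.8445 = 4.12462 years.
Modified duration = D_Mac / (1 + y) = 4.12462 / 1.0975 = 3.75820 years.

3.758 years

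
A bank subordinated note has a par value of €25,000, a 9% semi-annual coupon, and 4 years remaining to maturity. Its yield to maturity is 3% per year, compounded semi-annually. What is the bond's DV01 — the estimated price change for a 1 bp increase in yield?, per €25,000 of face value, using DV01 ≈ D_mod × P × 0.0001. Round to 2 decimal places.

€10.58

Periodic yield y = 0.015.
  t   CF        PV=CF/(1+0.015)^t    t·PV
  1     1,125.00     1,108.3744     1,108.3744
  2     1,125.00     1,091.9945     2,183.9889
  3     1,125.00     1,075.8566     3,227.5699
  4     1,125.00     1,059.9573     4,239.8290
  5     1,125.00     1,044.2929     5,221.4643
  6     1,125.00     1,028.8600     6,173.1598
  7     1,125.00     1,013.6551     7,095.5860
  8    26,125.00    23,191.4531   185,531.6249
  Σ                 30,614.4438   214,781.5972
P = 30,614.4438; D_Mac = 7.01569 half-year periods = 3.50785 yrs; D_mod = 3.45601 yrs.
DV01 ≈ 3.45601 × 30,614.4438 × 0.0001 = 10.580374.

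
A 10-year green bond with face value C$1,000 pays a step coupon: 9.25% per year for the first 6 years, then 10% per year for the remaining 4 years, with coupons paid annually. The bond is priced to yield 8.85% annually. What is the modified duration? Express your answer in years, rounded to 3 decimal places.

6.427 years

Periodic yield y = 0.0885. First find Macaulay duration:
  t   CF        PV=CF/(1+0.0885)^t    t·PV
  1        92.50        84.9793        84.9793
  2        92.50        78.0701       156.1402
  3        92.50        71.7227       215.1680
  4        92.50        65.8913       263.5652
  5        92.50        60.5340       302.6701
  6        92.50        55.6123       333.6740
  7       100.00        55.2333       386.6331
  8       100.00        50.7426       405.9406
  9       100.00        46.6170       419.5528
  10    1,100.00       471.0948     4,710.9484
  Σ                  1,040.4975     7,279.2718
P = 1,040.4975; Macaulay duration = 7,279.2718 / 1,040.4975 = 6.99595 years.
Modified duration = D_Mac / (1 + y) = 6.99595 / 1.0885 = 6.42715 years.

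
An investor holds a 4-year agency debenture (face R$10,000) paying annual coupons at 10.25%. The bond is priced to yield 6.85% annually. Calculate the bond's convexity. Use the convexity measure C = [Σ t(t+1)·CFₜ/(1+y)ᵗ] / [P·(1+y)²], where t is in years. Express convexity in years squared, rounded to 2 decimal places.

With y = 0.0685:
  t   CF        PV=CF/(1+0.0685)^t    t·PV        t(t+1)·PV
  1     1,025.00       959.2887       959.2887       1,918.5774
  2     1,025.00       897.7901     1,795.5802       5,386.7406
  3     1,025.00       840.2341     2,520.7022      10,082.8088
  4    11,025.00     8,458.2495    33,832.9980     169,164.9902
  Σ                 11,155.5624    39,108.5692     186,553.1170
P = 11,155.5624.
Convexity = Σ t(t+1)·PV / [P·(1+y)²] = 186,553.1170 / (11,155.5624 × 1.141692) = 14.64745.

14.65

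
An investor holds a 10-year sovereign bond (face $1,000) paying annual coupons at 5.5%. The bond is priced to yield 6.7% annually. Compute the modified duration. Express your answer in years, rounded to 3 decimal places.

Periodic yield y = 0.067. First find Macaulay duration:
  t   CF        PV=CF/(1+0.067)^t    t·PV
  1        55.00        51.5464        51.5464
  2        55.00        48.3096        96.6193
  3        55.00        45.2761       135.8284
  4        55.00        42.4331       169.7325
  5        55.00        39.7686       198.8431
  6        55.00        37.2714       223.6286
  7        55.00        34.9311       244.5174
  8        55.00        32.7376       261.9011
  9        55.00        30.6819       276.1375
  10    1,055.00       551.5797     5,515.7969
  Σ                    914.5357     7,174.5513
P = 914.5357; Macaulay duration = 7,174.5513 / 914.5357 = 7.84502 years.
Modified duration = D_Mac / (1 + y) = 7.84502 / 1.067 = 7.35241 years.

7.352 years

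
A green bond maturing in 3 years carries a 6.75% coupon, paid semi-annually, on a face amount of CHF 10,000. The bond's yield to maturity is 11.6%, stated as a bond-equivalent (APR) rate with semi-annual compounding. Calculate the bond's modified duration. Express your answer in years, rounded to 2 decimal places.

2.60 years

Periodic yield y = 0.058. First find Macaulay duration:
  t   CF        PV=CF/(1+0.058)^t    t·PV
  1       337.50       318.9981       318.9981
  2       337.50       301.5105       603.0210
  3       337.50       284.9816       854.9447
  4       337.50       269.3588     1,077.4350
  5       337.50       254.5924     1,272.9620
  6    10,337.50     7,370.5775    44,223.4649
  Σ                  8,800.0188    48,350.8258
P = 8,800.0188; Macaulay duration = 48,350.8258 / 8,800.0188 = 5.49440 half-year periods = 2.74720 years.
Modified duration = D_Mac / (1 + y) = 2.74720 / 1.058 = 2.59660 years.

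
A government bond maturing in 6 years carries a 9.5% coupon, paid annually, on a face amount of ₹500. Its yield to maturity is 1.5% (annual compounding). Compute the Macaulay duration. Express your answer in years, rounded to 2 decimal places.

5.05 years

Periodic yield y = 0.015. Discount each cash flow and weight by its year:
  t   CF        PV=CF/(1+0.015)^t    t·PV
  1        47.50        46.7980        46.7980
  2        47.50        46.1064        92.2129
  3        47.50        45.4251       136.2752
  4        47.50        44.7538       179.0150
  5        47.50        44.0924       220.4618
  6       547.50       500.7119     3,004.2711
  Σ                    727.8875     3,679.0340
Price P = Σ PV = 727.8875.
Macaulay duration = Σ(t·PV) / P = 3,679.0340 / 727.8875 = 5.05440 years.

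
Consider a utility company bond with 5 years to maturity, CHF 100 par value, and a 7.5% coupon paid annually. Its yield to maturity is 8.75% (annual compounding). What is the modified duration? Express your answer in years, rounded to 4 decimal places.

Periodic yield y = 0.0875. First find Macaulay duration:
  t   CF        PV=CF/(1+0.0875)^t    t·PV
  1         7.50         6.8966         6.8966
  2         7.50         6.3417        12.6833
  3         7.50         5.8314        17.4942
  4         7.50         5.3622        21.4489
  5       107.50        70.6744       353.3720
  Σ                     95.1062       411.8950
P = 95.1062; Macaulay duration = 411.8950 / 95.1062 = 4.33089 years.
Modified duration = D_Mac / (1 + y) = 4.33089 / 1.0875 = 3.98243 years.

3.9824 years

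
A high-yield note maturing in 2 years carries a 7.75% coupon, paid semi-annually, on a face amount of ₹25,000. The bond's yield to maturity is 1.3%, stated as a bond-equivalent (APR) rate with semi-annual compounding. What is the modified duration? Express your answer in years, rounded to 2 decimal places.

Periodic yield y = 0.0065. First find Macaulay duration:
  t   CF        PV=CF/(1+0.0065)^t    t·PV
  1       968.75       962.4938       962.4938
  2       968.75       956.2780     1,912.5560
  3       968.75       950.1023     2,850.3070
  4    25,968.75    25,304.3933   101,217.5731
  Σ                 28,173.2674   106,942.9298
P = 28,173.2674; Macaulay duration = 106,942.9298 / 28,173.2674 = 3.79590 half-year periods = 1.89795 years.
Modified duration = D_Mac / (1 + y) = 1.89795 / 1.0065 = 1.88569 years.

1.89 years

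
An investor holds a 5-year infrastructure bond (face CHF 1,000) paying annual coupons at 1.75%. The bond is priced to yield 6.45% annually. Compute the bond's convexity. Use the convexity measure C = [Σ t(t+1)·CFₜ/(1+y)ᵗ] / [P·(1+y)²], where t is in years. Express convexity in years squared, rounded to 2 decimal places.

25.13

With y = 0.0645:
  t   CF        PV=CF/(1+0.0645)^t    t·PV        t(t+1)·PV
  1        17.50        16.4396        16.4396          32.8793
  2        17.50        15.4435        30.8871          92.6612
  3        17.50        14.5078        43.5233         174.0934
  4        17.50        13.6287        54.5149         272.5746
  5     1,017.50       744.3995     3,721.9976      22,331.9858
  Σ                    804.4192     3,867.3626      22,904.1943
P = 804.4192.
Convexity = Σ t(t+1)·PV / [P·(1+y)²] = 22,904.1943 / (804.4192 × 1.133160) = 25.12704.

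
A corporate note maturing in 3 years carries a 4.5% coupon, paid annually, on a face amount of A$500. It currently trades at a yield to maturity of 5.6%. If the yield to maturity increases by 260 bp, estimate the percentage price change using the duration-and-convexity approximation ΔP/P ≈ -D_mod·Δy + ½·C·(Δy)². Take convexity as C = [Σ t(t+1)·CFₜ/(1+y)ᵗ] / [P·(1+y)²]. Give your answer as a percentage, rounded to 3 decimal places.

-6.725%

With y = 0.056:
  t   CF        PV=CF/(1+0.056)^t    t·PV        t(t+1)·PV
  1        22.50        21.3068        21.3068          42.6136
  2        22.50        20.1769        40.3538         121.0615
  3       522.50       443.7052     1,331.1157       5,324.4627
  Σ                    485.1890     1,392.7763       5,488.1378
P = 485.1890; D_Mac = 2.87059 yrs; D_mod = 2.71836 yrs; C = 10.14346.
Duration effect: -2.71836 × (+0.026) = -0.070677
Convexity effect: 0.5 × 10.14346 × (0.026)² = +0.0034285
ΔP/P ≈ -0.070677 + 0.0034285 = -0.067249 = -6.7249%.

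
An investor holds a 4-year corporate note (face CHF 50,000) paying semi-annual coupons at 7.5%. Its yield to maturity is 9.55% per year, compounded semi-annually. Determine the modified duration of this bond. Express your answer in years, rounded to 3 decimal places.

Periodic yield y = 0.04775. First find Macaulay duration:
  t   CF        PV=CF/(1+0.04775)^t    t·PV
  1     1,875.00     1,789.5490     1,789.5490
  2     1,875.00     1,707.9924     3,415.9848
  3     1,875.00     1,630.1526     4,890.4578
  4     1,875.00     1,555.8603     6,223.4411
  5     1,875.00     1,484.9537     7,424.7687
  6     1,875.00     1,417.2787     8,503.6721
  7     1,875.00     1,352.6878     9,468.8149
  8    51,875.00    35,718.7913   285,750.3300
  Σ                 46,657.2658   327,467.0185
P = 46,657.2658; Macaulay duration = 327,467.0185 / 46,657.2658 = 7.01856 half-year periods = 3.50928 years.
Modified duration = D_Mac / (1 + y) = 3.50928 / 1.04775 = 3.34935 years.

3.349 years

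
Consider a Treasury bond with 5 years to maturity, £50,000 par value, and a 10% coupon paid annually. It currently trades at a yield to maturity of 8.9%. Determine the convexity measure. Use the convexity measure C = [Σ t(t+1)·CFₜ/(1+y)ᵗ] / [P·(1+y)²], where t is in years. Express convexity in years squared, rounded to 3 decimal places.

19.880

With y = 0.089:
  t   CF        PV=CF/(1+0.089)^t    t·PV        t(t+1)·PV
  1     5,000.00     4,591.3682     4,591.3682       9,182.7365
  2     5,000.00     4,216.1324     8,432.2649      25,296.7946
  3     5,000.00     3,871.5633    11,614.6899      46,458.7597
  4     5,000.00     3,555.1546    14,220.6182      71,103.0910
  5    55,000.00    35,910.6520   179,553.2602   1,077,319.5610
  Σ                 52,144.8706   218,412.2014   1,229,360.9428
P = 52,144.8706.
Convexity = Σ t(t+1)·PV / [P·(1+y)²] = 1,229,360.9428 / (52,144.8706 × 1.185921) = 19.87980.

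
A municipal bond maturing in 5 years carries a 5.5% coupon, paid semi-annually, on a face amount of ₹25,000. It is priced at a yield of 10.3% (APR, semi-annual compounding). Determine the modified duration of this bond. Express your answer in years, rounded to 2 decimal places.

Periodic yield y = 0.0515. First find Macaulay duration:
  t   CF        PV=CF/(1+0.0515)^t    t·PV
  1       687.50       653.8279       653.8279
  2       687.50       621.8049     1,243.6098
  3       687.50       591.3504     1,774.0511
  4       687.50       562.3874     2,249.5497
  5       687.50       534.8430     2,674.2150
  6       687.50       508.6476     3,051.8859
  7       687.50       483.7353     3,386.1470
  8       687.50       460.0431     3,680.3445
  9       687.50       437.5112     3,937.6011
  10   25,687.50    15,546.3725   155,463.7248
  Σ                 20,400.5233   178,114.9568
P = 20,400.5233; Macaulay duration = 178,114.9568 / 20,400.5233 = 8.73090 half-year periods = 4.36545 years.
Modified duration = D_Mac / (1 + y) = 4.36545 / 1.0515 = 4.15164 years.

4.15 years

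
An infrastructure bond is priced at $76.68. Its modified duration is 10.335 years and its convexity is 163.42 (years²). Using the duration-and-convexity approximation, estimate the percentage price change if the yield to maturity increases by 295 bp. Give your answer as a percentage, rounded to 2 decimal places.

Duration effect: -D_mod·Δy = -10.335 × (+0.0295) = -0.3048825
Convexity effect: ½·C·(Δy)² = 0.5 × 163.42 × (0.0295)² = +0.0711081275
ΔP/P ≈ -0.3048825 + 0.0711081275 = -0.2337743725
= -23.37743725%.

-23.38%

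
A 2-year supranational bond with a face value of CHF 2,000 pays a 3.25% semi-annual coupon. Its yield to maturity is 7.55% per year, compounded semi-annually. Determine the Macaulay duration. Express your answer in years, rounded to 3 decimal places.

Periodic yield y = 0.03775. Discount each cash flow and weight by its period:
  t   CF        PV=CF/(1+0.03775)^t    t·PV
  1        32.50        31.3178        31.3178
  2        32.50        30.1785        60.3570
  3        32.50        29.0807        87.2422
  4     2,032.50     1,752.5063     7,010.0252
  Σ                  1,843.0833     7,188.9421
Price P = Σ PV = 1,843.0833.
Macaulay duration = Σ(t·PV) / P = 7,188.9421 / 1,843.0833 = 3.90050 half-year periods.
In years: 3.90050 / 2 = 1.95025 years.

1.950 years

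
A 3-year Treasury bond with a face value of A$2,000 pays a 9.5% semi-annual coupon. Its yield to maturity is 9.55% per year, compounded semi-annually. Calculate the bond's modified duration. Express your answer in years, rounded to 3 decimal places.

2.557 years

Periodic yield y = 0.04775. First find Macaulay duration:
  t   CF        PV=CF/(1+0.04775)^t    t·PV
  1        95.00        90.6705        90.6705
  2        95.00        86.5383       173.0766
  3        95.00        82.5944       247.7832
  4        95.00        78.8303       315.3210
  5        95.00        75.2377       376.1883
  6     2,095.00     1,583.5727     9,501.4363
  Σ                  1,997.4438    10,704.4758
P = 1,997.4438; Macaulay duration = 10,704.4758 / 1,997.4438 = 5.35909 half-year periods = 2.67954 years.
Modified duration = D_Mac / (1 + y) = 2.67954 / 1.04775 = 2.55743 years.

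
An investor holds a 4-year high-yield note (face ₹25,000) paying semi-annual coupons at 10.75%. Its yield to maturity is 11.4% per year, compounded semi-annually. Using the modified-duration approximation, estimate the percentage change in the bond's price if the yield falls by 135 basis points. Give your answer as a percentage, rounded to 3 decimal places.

Periodic yield y = 0.057. Modified duration first:
  t   CF        PV=CF/(1+0.057)^t    t·PV
  1     1,343.75     1,271.2867     1,271.2867
  2     1,343.75     1,202.7310     2,405.4620
  3     1,343.75     1,137.8723     3,413.6168
  4     1,343.75     1,076.5111     4,306.0446
  5     1,343.75     1,018.4590     5,092.2949
  6     1,343.75       963.5373     5,781.2241
  7     1,343.75       911.5774     6,381.0420
  8    26,343.75    16,907.4339   135,259.4711
  Σ                 24,489.4087   163,910.4421
P = 24,489.4087; D_Mac = 6.69312 half-year periods = 3.34656 yrs; D_mod = 3.34656/(1+0.057) = 3.16609 yrs.
ΔP/P ≈ -D_mod · Δy = -3.16609 × (-0.0135) = +0.042742 = +4.2742%.

+4.274%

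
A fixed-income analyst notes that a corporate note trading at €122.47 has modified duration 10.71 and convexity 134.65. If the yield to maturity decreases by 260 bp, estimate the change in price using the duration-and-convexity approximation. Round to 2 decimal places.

Duration effect: -D_mod·Δy = -10.71 × (-0.026) = +0.278460
Convexity effect: ½·C·(Δy)² = 0.5 × 134.65 × (-0.026)² = +0.0455117
ΔP/P ≈ +0.278460 + 0.0455117 = +0.3239717
ΔP ≈ 122.47 × (+0.3239717) = +39.676814099.

+€39.68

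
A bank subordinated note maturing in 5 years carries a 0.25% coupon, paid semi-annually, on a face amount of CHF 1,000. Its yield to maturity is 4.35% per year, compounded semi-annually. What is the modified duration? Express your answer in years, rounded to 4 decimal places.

4.8624 years

Periodic yield y = 0.02175. First find Macaulay duration:
  t   CF        PV=CF/(1+0.02175)^t    t·PV
  1         1.25         1.2234         1.2234
  2         1.25         1.1973         2.3947
  3         1.25         1.1719         3.5156
  4         1.25         1.1469         4.5877
  5         1.25         1.1225         5.6125
  6         1.25         1.0986         6.5916
  7         1.25         1.0752         7.5265
  8         1.25         1.0523         8.4187
  9         1.25         1.0299         9.2694
  10    1,001.25       807.4136     8,074.1361
  Σ                    817.5317     8,123.2761
P = 817.5317; Macaulay duration = 8,123.2761 / 817.5317 = 9.93634 half-year periods = 4.96817 years.
Modified duration = D_Mac / (1 + y) = 4.96817 / 1.02175 = 4.86241 years.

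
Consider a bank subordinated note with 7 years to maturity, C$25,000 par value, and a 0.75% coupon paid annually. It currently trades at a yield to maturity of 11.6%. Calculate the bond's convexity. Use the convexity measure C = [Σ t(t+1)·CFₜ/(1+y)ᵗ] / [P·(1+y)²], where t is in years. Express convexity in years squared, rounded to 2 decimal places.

42.96

With y = 0.116:
  t   CF        PV=CF/(1+0.116)^t    t·PV        t(t+1)·PV
  1       187.50       168.0108       168.0108         336.0215
  2       187.50       150.5473       301.0945         903.2836
  3       187.50       134.8990       404.6970       1,618.7878
  4       187.50       120.8772       483.5089       2,417.5446
  5       187.50       108.3129       541.5646       3,249.3879
  6       187.50        97.0546       582.3276       4,076.2930
  7    25,187.50    11,682.4976    81,777.4834     654,219.8668
  Σ                 12,462.1994    84,258.6867     666,821.1852
P = 12,462.1994.
Convexity = Σ t(t+1)·PV / [P·(1+y)²] = 666,821.1852 / (12,462.1994 × 1.245456) = 42.96218.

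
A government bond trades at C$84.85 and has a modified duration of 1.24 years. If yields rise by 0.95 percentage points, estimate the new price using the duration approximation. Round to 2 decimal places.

C$83.85

Duration approximation: ΔP/P ≈ -D_mod · Δy = -1.24 × (+0.0095) = -0.011780.
New price ≈ 84.85 × (1 - 0.011780) = 83.850467.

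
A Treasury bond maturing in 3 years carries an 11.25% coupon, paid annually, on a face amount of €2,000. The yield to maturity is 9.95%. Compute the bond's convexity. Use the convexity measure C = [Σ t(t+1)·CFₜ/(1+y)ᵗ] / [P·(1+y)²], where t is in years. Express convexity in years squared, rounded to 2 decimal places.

With y = 0.0995:
  t   CF        PV=CF/(1+0.0995)^t    t·PV        t(t+1)·PV
  1       225.00       204.6385       204.6385         409.2769
  2       225.00       186.1196       372.2391       1,116.7174
  3     2,225.00     1,673.9571     5,021.8712      20,087.4848
  Σ                  2,064.7151     5,598.7488      21,613.4792
P = 2,064.7151.
Convexity = Σ t(t+1)·PV / [P·(1+y)²] = 21,613.4792 / (2,064.7151 × 1.208900) = 8.65913.

8.66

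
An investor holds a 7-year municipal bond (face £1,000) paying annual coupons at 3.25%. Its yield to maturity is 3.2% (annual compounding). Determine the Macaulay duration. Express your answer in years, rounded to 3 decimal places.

6.374 years

Periodic yield y = 0.032. Discount each cash flow and weight by its year:
  t   CF        PV=CF/(1+0.032)^t    t·PV
  1        32.50        31.4922        31.4922
  2        32.50        30.5157        61.0315
  3        32.50        29.5695        88.7086
  4        32.50        28.6526       114.6105
  5        32.50        27.7642       138.8209
  6        32.50        26.9033       161.4197
  7     1,032.50       828.1942     5,797.3593
  Σ                  1,003.0918     6,393.4427
Price P = Σ PV = 1,003.0918.
Macaulay duration = Σ(t·PV) / P = 6,393.4427 / 1,003.0918 = 6.37374 years.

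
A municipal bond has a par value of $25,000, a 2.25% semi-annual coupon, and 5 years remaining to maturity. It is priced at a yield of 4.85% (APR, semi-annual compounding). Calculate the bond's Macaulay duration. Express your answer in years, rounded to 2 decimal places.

Periodic yield y = 0.02425. Discount each cash flow and weight by its period:
  t   CF        PV=CF/(1+0.02425)^t    t·PV
  1       281.25       274.5912       274.5912
  2       281.25       268.0900       536.1800
  3       281.25       261.7427       785.2282
  4       281.25       255.5457     1,022.1829
  5       281.25       249.4955     1,247.4774
  6       281.25       243.5885     1,461.5307
  7       281.25       237.8213     1,664.7490
  8       281.25       232.1907     1,857.5253
  9       281.25       226.6933     2,040.2401
  10   25,281.25    19,894.7652   198,947.6516
  Σ                 22,144.5240   209,837.3563
Price P = Σ PV = 22,144.5240.
Macaulay duration = Σ(t·PV) / P = 209,837.3563 / 22,144.5240 = 9.47581 half-year periods.
In years: 9.47581 / 2 = 4.73791 years.

4.74 years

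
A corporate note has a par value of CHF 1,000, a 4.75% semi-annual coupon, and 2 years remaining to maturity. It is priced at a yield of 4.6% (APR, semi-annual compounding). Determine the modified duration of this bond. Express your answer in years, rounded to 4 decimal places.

Periodic yield y = 0.023. First find Macaulay duration:
  t   CF        PV=CF/(1+0.023)^t    t·PV
  1        23.75        23.2160        23.2160
  2        23.75        22.6941        45.3881
  3        23.75        22.1838        66.5515
  4     1,023.75       934.7412     3,738.9648
  Σ                  1,002.8351     3,874.1204
P = 1,002.8351; Macaulay duration = 3,874.1204 / 1,002.8351 = 3.86317 half-year periods = 1.93158 years.
Modified duration = D_Mac / (1 + y) = 1.93158 / 1.023 = 1.88816 years.

1.8882 years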